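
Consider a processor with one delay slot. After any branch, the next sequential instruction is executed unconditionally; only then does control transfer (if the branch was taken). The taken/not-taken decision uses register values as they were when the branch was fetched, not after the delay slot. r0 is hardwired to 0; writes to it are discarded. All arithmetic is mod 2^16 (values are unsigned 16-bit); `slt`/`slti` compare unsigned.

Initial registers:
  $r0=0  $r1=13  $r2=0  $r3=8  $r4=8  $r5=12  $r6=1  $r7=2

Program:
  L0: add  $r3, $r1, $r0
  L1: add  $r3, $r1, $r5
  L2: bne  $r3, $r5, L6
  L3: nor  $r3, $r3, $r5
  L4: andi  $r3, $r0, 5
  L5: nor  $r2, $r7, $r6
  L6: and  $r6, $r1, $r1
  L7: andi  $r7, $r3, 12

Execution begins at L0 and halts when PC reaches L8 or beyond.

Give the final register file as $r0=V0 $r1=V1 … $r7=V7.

$r0=0 $r1=13 $r2=0 $r3=65506 $r4=8 $r5=12 $r6=13 $r7=0

PC=0  add  $r3, $r1, $r0     | $r0=0 $r1=13 $r2=0 $r3=13 $r4=8 $r5=12 $r6=1 $r7=2
PC=1  add  $r3, $r1, $r5     | $r0=0 $r1=13 $r2=0 $r3=25 $r4=8 $r5=12 $r6=1 $r7=2
PC=2  bne  $r3, $r5, L6      | $r0=0 $r1=13 $r2=0 $r3=25 $r4=8 $r5=12 $r6=1 $r7=2  [TAKEN]
PC=3  nor  $r3, $r3, $r5     | $r0=0 $r1=13 $r2=0 $r3=65506 $r4=8 $r5=12 $r6=1 $r7=2
PC=6  and  $r6, $r1, $r1     | $r0=0 $r1=13 $r2=0 $r3=65506 $r4=8 $r5=12 $r6=13 $r7=2
PC=7  andi  $r7, $r3, 12     | $r0=0 $r1=13 $r2=0 $r3=65506 $r4=8 $r5=12 $r6=13 $r7=0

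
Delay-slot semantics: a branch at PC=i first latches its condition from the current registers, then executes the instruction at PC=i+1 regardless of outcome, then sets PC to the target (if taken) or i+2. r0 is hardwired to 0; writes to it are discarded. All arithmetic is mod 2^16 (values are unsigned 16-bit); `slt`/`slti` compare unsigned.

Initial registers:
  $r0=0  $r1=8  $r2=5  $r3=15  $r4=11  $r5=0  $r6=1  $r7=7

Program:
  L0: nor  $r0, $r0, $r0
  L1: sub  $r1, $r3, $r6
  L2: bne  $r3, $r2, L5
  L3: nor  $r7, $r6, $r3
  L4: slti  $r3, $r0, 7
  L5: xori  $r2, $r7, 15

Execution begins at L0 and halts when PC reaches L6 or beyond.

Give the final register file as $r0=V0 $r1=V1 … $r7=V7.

  step pc=0: nor  $r0, $r0, $r0  regs=(0,8,5,15,11,0,1,7)
  step pc=1: sub  $r1, $r3, $r6  regs=(0,14,5,15,11,0,1,7)
  step pc=2: bne  $r3, $r2, L5  cond=T  regs=(0,14,5,15,11,0,1,7)
  step pc=3: nor  $r7, $r6, $r3  regs=(0,14,5,15,11,0,1,65520)
  step pc=5: xori  $r2, $r7, 15  regs=(0,14,65535,15,11,0,1,65520)

$r0=0 $r1=14 $r2=65535 $r3=15 $r4=11 $r5=0 $r6=1 $r7=65520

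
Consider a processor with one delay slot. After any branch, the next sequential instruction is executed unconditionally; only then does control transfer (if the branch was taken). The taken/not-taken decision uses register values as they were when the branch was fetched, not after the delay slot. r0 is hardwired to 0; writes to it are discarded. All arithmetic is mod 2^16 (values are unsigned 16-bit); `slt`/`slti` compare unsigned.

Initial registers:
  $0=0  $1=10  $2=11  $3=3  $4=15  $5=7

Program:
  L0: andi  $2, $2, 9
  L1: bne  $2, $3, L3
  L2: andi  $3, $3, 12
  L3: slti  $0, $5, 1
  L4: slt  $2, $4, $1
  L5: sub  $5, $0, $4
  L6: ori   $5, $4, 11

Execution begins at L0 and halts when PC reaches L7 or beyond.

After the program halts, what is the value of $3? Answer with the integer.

0

#0 andi  $2, $2, 9 ; 0/10/9/3/15/7
#1 bne  $2, $3, L3 ; 0/10/9/3/15/7 ; →target
#2 andi  $3, $3, 12 ; 0/10/9/0/15/7
#3 slti  $0, $5, 1 ; 0/10/9/0/15/7
#4 slt  $2, $4, $1 ; 0/10/0/0/15/7
#5 sub  $5, $0, $4 ; 0/10/0/0/15/65521
#6 ori   $5, $4, 11 ; 0/10/0/0/15/15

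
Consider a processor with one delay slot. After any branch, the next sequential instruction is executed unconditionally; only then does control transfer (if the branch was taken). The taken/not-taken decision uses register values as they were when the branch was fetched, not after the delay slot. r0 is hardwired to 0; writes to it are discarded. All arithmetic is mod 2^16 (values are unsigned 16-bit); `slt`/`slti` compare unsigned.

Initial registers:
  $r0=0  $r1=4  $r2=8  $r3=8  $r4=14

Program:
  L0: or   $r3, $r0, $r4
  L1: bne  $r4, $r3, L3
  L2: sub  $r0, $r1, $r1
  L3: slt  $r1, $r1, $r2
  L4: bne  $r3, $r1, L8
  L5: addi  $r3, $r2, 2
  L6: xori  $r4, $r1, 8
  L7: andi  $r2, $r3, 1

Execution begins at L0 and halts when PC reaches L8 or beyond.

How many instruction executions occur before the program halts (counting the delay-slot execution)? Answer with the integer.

6

  step pc=0: or   $r3, $r0, $r4  regs=(0,4,8,14,14)
  step pc=1: bne  $r4, $r3, L3  cond=F  regs=(0,4,8,14,14)
  step pc=2: sub  $r0, $r1, $r1  regs=(0,4,8,14,14)
  step pc=3: slt  $r1, $r1, $r2  regs=(0,1,8,14,14)
  step pc=4: bne  $r3, $r1, L8  cond=T  regs=(0,1,8,14,14)
  step pc=5: addi  $r3, $r2, 2  regs=(0,1,8,10,14)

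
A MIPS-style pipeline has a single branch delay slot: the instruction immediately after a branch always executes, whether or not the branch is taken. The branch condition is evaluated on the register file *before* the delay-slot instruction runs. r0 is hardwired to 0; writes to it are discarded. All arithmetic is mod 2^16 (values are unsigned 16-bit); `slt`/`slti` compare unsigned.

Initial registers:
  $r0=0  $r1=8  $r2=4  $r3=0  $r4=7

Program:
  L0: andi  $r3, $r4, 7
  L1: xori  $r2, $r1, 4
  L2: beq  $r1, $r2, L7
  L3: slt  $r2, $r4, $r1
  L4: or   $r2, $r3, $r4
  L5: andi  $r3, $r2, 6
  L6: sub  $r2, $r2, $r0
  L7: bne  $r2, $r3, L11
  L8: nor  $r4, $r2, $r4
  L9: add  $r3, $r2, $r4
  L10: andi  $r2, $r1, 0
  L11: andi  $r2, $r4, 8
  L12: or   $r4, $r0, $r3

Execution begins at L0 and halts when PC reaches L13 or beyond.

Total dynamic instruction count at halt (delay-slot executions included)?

PC=0  andi  $r3, $r4, 7      | $r0=0 $r1=8 $r2=4 $r3=7 $r4=7
PC=1  xori  $r2, $r1, 4      | $r0=0 $r1=8 $r2=12 $r3=7 $r4=7
PC=2  beq  $r1, $r2, L7      | $r0=0 $r1=8 $r2=12 $r3=7 $r4=7  [not taken]
PC=3  slt  $r2, $r4, $r1     | $r0=0 $r1=8 $r2=1 $r3=7 $r4=7
PC=4  or   $r2, $r3, $r4     | $r0=0 $r1=8 $r2=7 $r3=7 $r4=7
PC=5  andi  $r3, $r2, 6      | $r0=0 $r1=8 $r2=7 $r3=6 $r4=7
PC=6  sub  $r2, $r2, $r0     | $r0=0 $r1=8 $r2=7 $r3=6 $r4=7
PC=7  bne  $r2, $r3, L11     | $r0=0 $r1=8 $r2=7 $r3=6 $r4=7  [TAKEN]
PC=8  nor  $r4, $r2, $r4     | $r0=0 $r1=8 $r2=7 $r3=6 $r4=65528
PC=11 andi  $r2, $r4, 8      | $r0=0 $r1=8 $r2=8 $r3=6 $r4=65528
PC=12 or   $r4, $r0, $r3     | $r0=0 $r1=8 $r2=8 $r3=6 $r4=6

11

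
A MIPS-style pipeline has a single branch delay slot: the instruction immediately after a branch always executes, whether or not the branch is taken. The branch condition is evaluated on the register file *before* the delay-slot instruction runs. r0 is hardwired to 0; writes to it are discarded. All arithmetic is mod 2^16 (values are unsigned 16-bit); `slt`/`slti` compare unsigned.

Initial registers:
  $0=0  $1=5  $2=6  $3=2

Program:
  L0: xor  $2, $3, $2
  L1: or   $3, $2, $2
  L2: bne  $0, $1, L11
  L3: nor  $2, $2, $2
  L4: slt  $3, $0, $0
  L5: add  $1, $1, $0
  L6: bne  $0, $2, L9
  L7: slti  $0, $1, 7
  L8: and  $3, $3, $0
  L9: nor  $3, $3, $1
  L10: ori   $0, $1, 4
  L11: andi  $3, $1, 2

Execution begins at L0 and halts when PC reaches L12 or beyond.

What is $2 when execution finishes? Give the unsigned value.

[0] xor  $2, $3, $2  →  {$0:0, $1:5, $2:4, $3:2}
[1] or   $3, $2, $2  →  {$0:0, $1:5, $2:4, $3:4}
[2] bne  $0, $1, L11  →  {$0:0, $1:5, $2:4, $3:4}  ⟨branch taken⟩
[3] nor  $2, $2, $2  →  {$0:0, $1:5, $2:65531, $3:4}
[11] andi  $3, $1, 2  →  {$0:0, $1:5, $2:65531, $3:0}

65531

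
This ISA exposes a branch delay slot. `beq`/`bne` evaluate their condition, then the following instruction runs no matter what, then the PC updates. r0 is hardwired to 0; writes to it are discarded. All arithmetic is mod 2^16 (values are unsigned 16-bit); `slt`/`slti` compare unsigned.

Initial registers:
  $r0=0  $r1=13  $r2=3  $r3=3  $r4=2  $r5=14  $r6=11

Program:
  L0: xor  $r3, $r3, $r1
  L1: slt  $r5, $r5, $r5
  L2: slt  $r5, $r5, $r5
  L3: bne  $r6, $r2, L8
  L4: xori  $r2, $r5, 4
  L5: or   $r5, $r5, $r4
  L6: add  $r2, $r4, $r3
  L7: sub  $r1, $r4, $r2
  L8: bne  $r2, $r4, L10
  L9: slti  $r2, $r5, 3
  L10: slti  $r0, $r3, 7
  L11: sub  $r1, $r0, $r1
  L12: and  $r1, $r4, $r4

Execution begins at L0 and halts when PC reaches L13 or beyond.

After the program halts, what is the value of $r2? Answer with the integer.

1

PC=0  xor  $r3, $r3, $r1     | $r0=0 $r1=13 $r2=3 $r3=14 $r4=2 $r5=14 $r6=11
PC=1  slt  $r5, $r5, $r5     | $r0=0 $r1=13 $r2=3 $r3=14 $r4=2 $r5=0 $r6=11
PC=2  slt  $r5, $r5, $r5     | $r0=0 $r1=13 $r2=3 $r3=14 $r4=2 $r5=0 $r6=11
PC=3  bne  $r6, $r2, L8      | $r0=0 $r1=13 $r2=3 $r3=14 $r4=2 $r5=0 $r6=11  [TAKEN]
PC=4  xori  $r2, $r5, 4      | $r0=0 $r1=13 $r2=4 $r3=14 $r4=2 $r5=0 $r6=11
PC=8  bne  $r2, $r4, L10     | $r0=0 $r1=13 $r2=4 $r3=14 $r4=2 $r5=0 $r6=11  [TAKEN]
PC=9  slti  $r2, $r5, 3      | $r0=0 $r1=13 $r2=1 $r3=14 $r4=2 $r5=0 $r6=11
PC=10 slti  $r0, $r3, 7      | $r0=0 $r1=13 $r2=1 $r3=14 $r4=2 $r5=0 $r6=11
PC=11 sub  $r1, $r0, $r1     | $r0=0 $r1=65523 $r2=1 $r3=14 $r4=2 $r5=0 $r6=11
PC=12 and  $r1, $r4, $r4     | $r0=0 $r1=2 $r2=1 $r3=14 $r4=2 $r5=0 $r6=11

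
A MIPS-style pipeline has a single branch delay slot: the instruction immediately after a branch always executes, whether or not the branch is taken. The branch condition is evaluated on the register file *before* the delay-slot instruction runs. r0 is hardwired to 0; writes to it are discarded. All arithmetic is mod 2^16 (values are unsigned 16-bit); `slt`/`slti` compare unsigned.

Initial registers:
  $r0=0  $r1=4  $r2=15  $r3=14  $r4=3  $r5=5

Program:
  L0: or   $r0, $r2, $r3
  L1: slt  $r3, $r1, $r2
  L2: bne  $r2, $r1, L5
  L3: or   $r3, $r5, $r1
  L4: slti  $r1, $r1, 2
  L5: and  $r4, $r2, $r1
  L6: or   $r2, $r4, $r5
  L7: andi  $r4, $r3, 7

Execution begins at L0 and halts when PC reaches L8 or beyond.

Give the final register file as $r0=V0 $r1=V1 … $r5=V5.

$r0=0 $r1=4 $r2=5 $r3=5 $r4=5 $r5=5

[0] or   $r0, $r2, $r3  →  {$r0:0, $r1:4, $r2:15, $r3:14, $r4:3, $r5:5}
[1] slt  $r3, $r1, $r2  →  {$r0:0, $r1:4, $r2:15, $r3:1, $r4:3, $r5:5}
[2] bne  $r2, $r1, L5  →  {$r0:0, $r1:4, $r2:15, $r3:1, $r4:3, $r5:5}  ⟨branch taken⟩
[3] or   $r3, $r5, $r1  →  {$r0:0, $r1:4, $r2:15, $r3:5, $r4:3, $r5:5}
[5] and  $r4, $r2, $r1  →  {$r0:0, $r1:4, $r2:15, $r3:5, $r4:4, $r5:5}
[6] or   $r2, $r4, $r5  →  {$r0:0, $r1:4, $r2:5, $r3:5, $r4:4, $r5:5}
[7] andi  $r4, $r3, 7  →  {$r0:0, $r1:4, $r2:5, $r3:5, $r4:5, $r5:5}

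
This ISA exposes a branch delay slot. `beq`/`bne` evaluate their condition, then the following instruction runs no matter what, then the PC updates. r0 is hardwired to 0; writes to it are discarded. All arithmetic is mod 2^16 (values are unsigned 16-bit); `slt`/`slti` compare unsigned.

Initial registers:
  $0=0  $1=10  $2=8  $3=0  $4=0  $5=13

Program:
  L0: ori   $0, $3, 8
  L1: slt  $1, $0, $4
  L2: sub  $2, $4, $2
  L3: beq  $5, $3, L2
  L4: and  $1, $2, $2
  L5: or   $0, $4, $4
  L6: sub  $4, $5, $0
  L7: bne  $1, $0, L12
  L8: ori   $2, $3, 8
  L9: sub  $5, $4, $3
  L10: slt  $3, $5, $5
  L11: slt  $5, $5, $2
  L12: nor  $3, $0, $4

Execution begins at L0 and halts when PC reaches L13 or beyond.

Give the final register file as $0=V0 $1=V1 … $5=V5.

$0=0 $1=65528 $2=8 $3=65522 $4=13 $5=13

  step pc=0: ori   $0, $3, 8  regs=(0,10,8,0,0,13)
  step pc=1: slt  $1, $0, $4  regs=(0,0,8,0,0,13)
  step pc=2: sub  $2, $4, $2  regs=(0,0,65528,0,0,13)
  step pc=3: beq  $5, $3, L2  cond=F  regs=(0,0,65528,0,0,13)
  step pc=4: and  $1, $2, $2  regs=(0,65528,65528,0,0,13)
  step pc=5: or   $0, $4, $4  regs=(0,65528,65528,0,0,13)
  step pc=6: sub  $4, $5, $0  regs=(0,65528,65528,0,13,13)
  step pc=7: bne  $1, $0, L12  cond=T  regs=(0,65528,65528,0,13,13)
  step pc=8: ori   $2, $3, 8  regs=(0,65528,8,0,13,13)
  step pc=12: nor  $3, $0, $4  regs=(0,65528,8,65522,13,13)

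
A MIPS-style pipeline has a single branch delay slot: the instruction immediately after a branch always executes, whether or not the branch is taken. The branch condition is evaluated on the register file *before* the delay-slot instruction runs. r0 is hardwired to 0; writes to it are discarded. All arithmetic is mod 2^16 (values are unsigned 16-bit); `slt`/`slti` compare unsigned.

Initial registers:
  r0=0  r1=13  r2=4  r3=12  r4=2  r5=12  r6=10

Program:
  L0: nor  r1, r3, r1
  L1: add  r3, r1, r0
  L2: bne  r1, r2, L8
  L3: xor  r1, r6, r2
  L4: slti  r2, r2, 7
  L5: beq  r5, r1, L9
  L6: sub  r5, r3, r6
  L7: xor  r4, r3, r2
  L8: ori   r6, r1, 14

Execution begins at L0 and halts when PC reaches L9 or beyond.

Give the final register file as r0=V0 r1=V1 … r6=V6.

  step pc=0: nor  r1, r3, r1  regs=(0,65522,4,12,2,12,10)
  step pc=1: add  r3, r1, r0  regs=(0,65522,4,65522,2,12,10)
  step pc=2: bne  r1, r2, L8  cond=T  regs=(0,65522,4,65522,2,12,10)
  step pc=3: xor  r1, r6, r2  regs=(0,14,4,65522,2,12,10)
  step pc=8: ori   r6, r1, 14  regs=(0,14,4,65522,2,12,14)

r0=0 r1=14 r2=4 r3=65522 r4=2 r5=12 r6=14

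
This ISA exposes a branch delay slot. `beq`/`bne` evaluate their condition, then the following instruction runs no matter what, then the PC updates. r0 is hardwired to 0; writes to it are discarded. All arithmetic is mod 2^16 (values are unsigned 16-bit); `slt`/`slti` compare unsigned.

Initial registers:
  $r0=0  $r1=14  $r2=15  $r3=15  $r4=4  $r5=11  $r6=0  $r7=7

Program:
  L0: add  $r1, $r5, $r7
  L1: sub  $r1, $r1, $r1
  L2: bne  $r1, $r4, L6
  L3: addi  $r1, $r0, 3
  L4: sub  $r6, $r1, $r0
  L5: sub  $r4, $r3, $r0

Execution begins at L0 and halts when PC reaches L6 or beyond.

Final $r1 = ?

[0] add  $r1, $r5, $r7  →  {$r0:0, $r1:18, $r2:15, $r3:15, $r4:4, $r5:11, $r6:0, $r7:7}
[1] sub  $r1, $r1, $r1  →  {$r0:0, $r1:0, $r2:15, $r3:15, $r4:4, $r5:11, $r6:0, $r7:7}
[2] bne  $r1, $r4, L6  →  {$r0:0, $r1:0, $r2:15, $r3:15, $r4:4, $r5:11, $r6:0, $r7:7}  ⟨branch taken⟩
[3] addi  $r1, $r0, 3  →  {$r0:0, $r1:3, $r2:15, $r3:15, $r4:4, $r5:11, $r6:0, $r7:7}

3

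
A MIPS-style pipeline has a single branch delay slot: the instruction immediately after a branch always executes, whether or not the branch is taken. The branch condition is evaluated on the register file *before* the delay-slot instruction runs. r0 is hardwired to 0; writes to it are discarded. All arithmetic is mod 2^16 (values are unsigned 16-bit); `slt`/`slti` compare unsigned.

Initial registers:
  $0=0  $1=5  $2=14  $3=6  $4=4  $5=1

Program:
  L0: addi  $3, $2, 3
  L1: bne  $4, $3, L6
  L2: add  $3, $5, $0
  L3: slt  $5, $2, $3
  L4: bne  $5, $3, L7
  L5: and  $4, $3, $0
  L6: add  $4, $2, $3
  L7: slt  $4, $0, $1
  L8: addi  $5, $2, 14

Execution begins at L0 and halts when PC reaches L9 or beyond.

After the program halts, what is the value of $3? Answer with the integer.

PC=0  addi  $3, $2, 3        | $0=0 $1=5 $2=14 $3=17 $4=4 $5=1
PC=1  bne  $4, $3, L6        | $0=0 $1=5 $2=14 $3=17 $4=4 $5=1  [TAKEN]
PC=2  add  $3, $5, $0        | $0=0 $1=5 $2=14 $3=1 $4=4 $5=1
PC=6  add  $4, $2, $3        | $0=0 $1=5 $2=14 $3=1 $4=15 $5=1
PC=7  slt  $4, $0, $1        | $0=0 $1=5 $2=14 $3=1 $4=1 $5=1
PC=8  addi  $5, $2, 14       | $0=0 $1=5 $2=14 $3=1 $4=1 $5=28

1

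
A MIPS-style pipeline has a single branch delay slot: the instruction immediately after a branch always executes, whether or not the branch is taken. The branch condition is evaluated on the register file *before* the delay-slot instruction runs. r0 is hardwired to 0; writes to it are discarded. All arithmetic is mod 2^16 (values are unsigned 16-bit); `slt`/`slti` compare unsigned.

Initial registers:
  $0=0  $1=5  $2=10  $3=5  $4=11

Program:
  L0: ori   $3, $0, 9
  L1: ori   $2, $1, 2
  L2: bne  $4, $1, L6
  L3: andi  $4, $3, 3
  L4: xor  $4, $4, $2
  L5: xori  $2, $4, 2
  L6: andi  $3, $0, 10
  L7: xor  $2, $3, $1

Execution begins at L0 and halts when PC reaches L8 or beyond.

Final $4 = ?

  step pc=0: ori   $3, $0, 9  regs=(0,5,10,9,11)
  step pc=1: ori   $2, $1, 2  regs=(0,5,7,9,11)
  step pc=2: bne  $4, $1, L6  cond=T  regs=(0,5,7,9,11)
  step pc=3: andi  $4, $3, 3  regs=(0,5,7,9,1)
  step pc=6: andi  $3, $0, 10  regs=(0,5,7,0,1)
  step pc=7: xor  $2, $3, $1  regs=(0,5,5,0,1)

1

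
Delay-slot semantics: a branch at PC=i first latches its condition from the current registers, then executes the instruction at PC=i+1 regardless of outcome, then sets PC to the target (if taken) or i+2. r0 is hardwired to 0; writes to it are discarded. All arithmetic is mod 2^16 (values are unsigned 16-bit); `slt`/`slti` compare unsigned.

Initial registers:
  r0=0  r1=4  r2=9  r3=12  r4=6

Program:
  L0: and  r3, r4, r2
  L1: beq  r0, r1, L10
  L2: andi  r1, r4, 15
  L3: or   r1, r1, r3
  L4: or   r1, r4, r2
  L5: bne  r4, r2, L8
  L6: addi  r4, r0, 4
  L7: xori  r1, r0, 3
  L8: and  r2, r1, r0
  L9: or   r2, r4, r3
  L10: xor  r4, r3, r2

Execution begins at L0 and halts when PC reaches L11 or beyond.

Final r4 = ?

[0] and  r3, r4, r2  →  {r0:0, r1:4, r2:9, r3:0, r4:6}
[1] beq  r0, r1, L10  →  {r0:0, r1:4, r2:9, r3:0, r4:6}  ⟨branch fallthrough⟩
[2] andi  r1, r4, 15  →  {r0:0, r1:6, r2:9, r3:0, r4:6}
[3] or   r1, r1, r3  →  {r0:0, r1:6, r2:9, r3:0, r4:6}
[4] or   r1, r4, r2  →  {r0:0, r1:15, r2:9, r3:0, r4:6}
[5] bne  r4, r2, L8  →  {r0:0, r1:15, r2:9, r3:0, r4:6}  ⟨branch taken⟩
[6] addi  r4, r0, 4  →  {r0:0, r1:15, r2:9, r3:0, r4:4}
[8] and  r2, r1, r0  →  {r0:0, r1:15, r2:0, r3:0, r4:4}
[9] or   r2, r4, r3  →  {r0:0, r1:15, r2:4, r3:0, r4:4}
[10] xor  r4, r3, r2  →  {r0:0, r1:15, r2:4, r3:0, r4:4}

4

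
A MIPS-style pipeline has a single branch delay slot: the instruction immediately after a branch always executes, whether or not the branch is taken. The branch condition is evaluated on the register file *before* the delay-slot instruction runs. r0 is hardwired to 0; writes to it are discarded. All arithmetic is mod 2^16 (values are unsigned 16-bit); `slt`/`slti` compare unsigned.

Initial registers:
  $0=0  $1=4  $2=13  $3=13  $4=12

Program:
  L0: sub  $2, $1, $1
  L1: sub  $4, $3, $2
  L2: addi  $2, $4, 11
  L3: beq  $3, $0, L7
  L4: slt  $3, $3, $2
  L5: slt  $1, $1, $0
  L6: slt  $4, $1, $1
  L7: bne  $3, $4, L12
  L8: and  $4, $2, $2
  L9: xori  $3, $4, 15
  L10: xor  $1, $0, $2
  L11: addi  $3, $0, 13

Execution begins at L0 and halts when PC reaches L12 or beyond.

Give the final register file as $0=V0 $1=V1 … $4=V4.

PC=0  sub  $2, $1, $1        | $0=0 $1=4 $2=0 $3=13 $4=12
PC=1  sub  $4, $3, $2        | $0=0 $1=4 $2=0 $3=13 $4=13
PC=2  addi  $2, $4, 11       | $0=0 $1=4 $2=24 $3=13 $4=13
PC=3  beq  $3, $0, L7        | $0=0 $1=4 $2=24 $3=13 $4=13  [not taken]
PC=4  slt  $3, $3, $2        | $0=0 $1=4 $2=24 $3=1 $4=13
PC=5  slt  $1, $1, $0        | $0=0 $1=0 $2=24 $3=1 $4=13
PC=6  slt  $4, $1, $1        | $0=0 $1=0 $2=24 $3=1 $4=0
PC=7  bne  $3, $4, L12       | $0=0 $1=0 $2=24 $3=1 $4=0  [TAKEN]
PC=8  and  $4, $2, $2        | $0=0 $1=0 $2=24 $3=1 $4=24

$0=0 $1=0 $2=24 $3=1 $4=24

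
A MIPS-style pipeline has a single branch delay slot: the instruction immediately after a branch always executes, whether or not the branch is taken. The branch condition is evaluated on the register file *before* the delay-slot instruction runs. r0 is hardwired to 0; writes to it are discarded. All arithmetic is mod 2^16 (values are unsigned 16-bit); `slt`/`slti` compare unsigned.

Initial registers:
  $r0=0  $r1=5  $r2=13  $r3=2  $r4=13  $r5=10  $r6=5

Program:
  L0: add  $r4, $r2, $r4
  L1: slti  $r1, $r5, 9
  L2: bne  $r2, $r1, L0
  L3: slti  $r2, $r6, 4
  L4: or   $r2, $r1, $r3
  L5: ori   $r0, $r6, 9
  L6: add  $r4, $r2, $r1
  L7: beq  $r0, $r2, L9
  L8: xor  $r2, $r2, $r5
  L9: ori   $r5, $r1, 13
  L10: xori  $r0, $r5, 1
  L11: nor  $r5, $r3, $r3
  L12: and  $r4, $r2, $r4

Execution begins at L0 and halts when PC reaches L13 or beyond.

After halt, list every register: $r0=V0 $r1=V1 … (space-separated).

  step pc=0: add  $r4, $r2, $r4  regs=(0,5,13,2,26,10,5)
  step pc=1: slti  $r1, $r5, 9  regs=(0,0,13,2,26,10,5)
  step pc=2: bne  $r2, $r1, L0  cond=T  regs=(0,0,13,2,26,10,5)
  step pc=3: slti  $r2, $r6, 4  regs=(0,0,0,2,26,10,5)
  step pc=0: add  $r4, $r2, $r4  regs=(0,0,0,2,26,10,5)
  step pc=1: slti  $r1, $r5, 9  regs=(0,0,0,2,26,10,5)
  step pc=2: bne  $r2, $r1, L0  cond=F  regs=(0,0,0,2,26,10,5)
  step pc=3: slti  $r2, $r6, 4  regs=(0,0,0,2,26,10,5)
  step pc=4: or   $r2, $r1, $r3  regs=(0,0,2,2,26,10,5)
  step pc=5: ori   $r0, $r6, 9  regs=(0,0,2,2,26,10,5)
  step pc=6: add  $r4, $r2, $r1  regs=(0,0,2,2,2,10,5)
  step pc=7: beq  $r0, $r2, L9  cond=F  regs=(0,0,2,2,2,10,5)
  step pc=8: xor  $r2, $r2, $r5  regs=(0,0,8,2,2,10,5)
  step pc=9: ori   $r5, $r1, 13  regs=(0,0,8,2,2,13,5)
  step pc=10: xori  $r0, $r5, 1  regs=(0,0,8,2,2,13,5)
  step pc=11: nor  $r5, $r3, $r3  regs=(0,0,8,2,2,65533,5)
  step pc=12: and  $r4, $r2, $r4  regs=(0,0,8,2,0,65533,5)

$r0=0 $r1=0 $r2=8 $r3=2 $r4=0 $r5=65533 $r6=5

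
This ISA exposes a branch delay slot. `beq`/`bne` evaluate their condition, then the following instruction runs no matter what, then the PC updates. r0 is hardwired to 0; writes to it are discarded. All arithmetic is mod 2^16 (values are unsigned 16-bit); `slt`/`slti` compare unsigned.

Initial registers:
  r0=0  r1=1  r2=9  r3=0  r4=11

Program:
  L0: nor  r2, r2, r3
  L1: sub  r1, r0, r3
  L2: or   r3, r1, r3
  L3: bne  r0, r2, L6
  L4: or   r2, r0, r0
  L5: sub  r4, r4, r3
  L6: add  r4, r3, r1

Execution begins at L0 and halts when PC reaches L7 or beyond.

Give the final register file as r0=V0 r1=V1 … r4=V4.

[0] nor  r2, r2, r3  →  {r0:0, r1:1, r2:65526, r3:0, r4:11}
[1] sub  r1, r0, r3  →  {r0:0, r1:0, r2:65526, r3:0, r4:11}
[2] or   r3, r1, r3  →  {r0:0, r1:0, r2:65526, r3:0, r4:11}
[3] bne  r0, r2, L6  →  {r0:0, r1:0, r2:65526, r3:0, r4:11}  ⟨branch taken⟩
[4] or   r2, r0, r0  →  {r0:0, r1:0, r2:0, r3:0, r4:11}
[6] add  r4, r3, r1  →  {r0:0, r1:0, r2:0, r3:0, r4:0}

r0=0 r1=0 r2=0 r3=0 r4=0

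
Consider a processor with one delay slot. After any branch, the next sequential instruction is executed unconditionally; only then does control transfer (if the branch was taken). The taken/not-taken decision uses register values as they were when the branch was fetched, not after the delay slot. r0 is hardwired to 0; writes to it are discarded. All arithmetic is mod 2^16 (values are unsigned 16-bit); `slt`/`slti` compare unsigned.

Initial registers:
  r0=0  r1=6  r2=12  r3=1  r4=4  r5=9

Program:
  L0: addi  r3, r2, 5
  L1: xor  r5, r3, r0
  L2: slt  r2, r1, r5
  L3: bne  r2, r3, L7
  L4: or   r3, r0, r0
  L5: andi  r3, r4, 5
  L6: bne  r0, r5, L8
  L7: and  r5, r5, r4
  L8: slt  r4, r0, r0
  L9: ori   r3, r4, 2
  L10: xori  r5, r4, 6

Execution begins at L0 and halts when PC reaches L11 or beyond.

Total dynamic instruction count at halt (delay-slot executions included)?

9

[0] addi  r3, r2, 5  →  {r0:0, r1:6, r2:12, r3:17, r4:4, r5:9}
[1] xor  r5, r3, r0  →  {r0:0, r1:6, r2:12, r3:17, r4:4, r5:17}
[2] slt  r2, r1, r5  →  {r0:0, r1:6, r2:1, r3:17, r4:4, r5:17}
[3] bne  r2, r3, L7  →  {r0:0, r1:6, r2:1, r3:17, r4:4, r5:17}  ⟨branch taken⟩
[4] or   r3, r0, r0  →  {r0:0, r1:6, r2:1, r3:0, r4:4, r5:17}
[7] and  r5, r5, r4  →  {r0:0, r1:6, r2:1, r3:0, r4:4, r5:0}
[8] slt  r4, r0, r0  →  {r0:0, r1:6, r2:1, r3:0, r4:0, r5:0}
[9] ori   r3, r4, 2  →  {r0:0, r1:6, r2:1, r3:2, r4:0, r5:0}
[10] xori  r5, r4, 6  →  {r0:0, r1:6, r2:1, r3:2, r4:0, r5:6}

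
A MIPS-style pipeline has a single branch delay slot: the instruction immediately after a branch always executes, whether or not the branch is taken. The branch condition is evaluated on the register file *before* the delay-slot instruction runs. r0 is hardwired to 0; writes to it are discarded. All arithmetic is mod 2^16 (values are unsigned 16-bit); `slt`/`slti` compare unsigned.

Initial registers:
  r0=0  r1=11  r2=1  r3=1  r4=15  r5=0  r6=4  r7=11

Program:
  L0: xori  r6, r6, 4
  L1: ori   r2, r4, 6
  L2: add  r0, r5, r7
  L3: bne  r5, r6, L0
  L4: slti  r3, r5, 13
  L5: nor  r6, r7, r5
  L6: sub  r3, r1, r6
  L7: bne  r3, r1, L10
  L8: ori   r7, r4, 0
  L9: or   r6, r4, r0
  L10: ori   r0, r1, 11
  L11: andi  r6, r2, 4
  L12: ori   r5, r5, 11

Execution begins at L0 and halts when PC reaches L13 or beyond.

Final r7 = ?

15

PC=0  xori  r6, r6, 4        | r0=0 r1=11 r2=1 r3=1 r4=15 r5=0 r6=0 r7=11
PC=1  ori   r2, r4, 6        | r0=0 r1=11 r2=15 r3=1 r4=15 r5=0 r6=0 r7=11
PC=2  add  r0, r5, r7        | r0=0 r1=11 r2=15 r3=1 r4=15 r5=0 r6=0 r7=11
PC=3  bne  r5, r6, L0        | r0=0 r1=11 r2=15 r3=1 r4=15 r5=0 r6=0 r7=11  [not taken]
PC=4  slti  r3, r5, 13       | r0=0 r1=11 r2=15 r3=1 r4=15 r5=0 r6=0 r7=11
PC=5  nor  r6, r7, r5        | r0=0 r1=11 r2=15 r3=1 r4=15 r5=0 r6=65524 r7=11
PC=6  sub  r3, r1, r6        | r0=0 r1=11 r2=15 r3=23 r4=15 r5=0 r6=65524 r7=11
PC=7  bne  r3, r1, L10       | r0=0 r1=11 r2=15 r3=23 r4=15 r5=0 r6=65524 r7=11  [TAKEN]
PC=8  ori   r7, r4, 0        | r0=0 r1=11 r2=15 r3=23 r4=15 r5=0 r6=65524 r7=15
PC=10 ori   r0, r1, 11       | r0=0 r1=11 r2=15 r3=23 r4=15 r5=0 r6=65524 r7=15
PC=11 andi  r6, r2, 4        | r0=0 r1=11 r2=15 r3=23 r4=15 r5=0 r6=4 r7=15
PC=12 ori   r5, r5, 11       | r0=0 r1=11 r2=15 r3=23 r4=15 r5=11 r6=4 r7=15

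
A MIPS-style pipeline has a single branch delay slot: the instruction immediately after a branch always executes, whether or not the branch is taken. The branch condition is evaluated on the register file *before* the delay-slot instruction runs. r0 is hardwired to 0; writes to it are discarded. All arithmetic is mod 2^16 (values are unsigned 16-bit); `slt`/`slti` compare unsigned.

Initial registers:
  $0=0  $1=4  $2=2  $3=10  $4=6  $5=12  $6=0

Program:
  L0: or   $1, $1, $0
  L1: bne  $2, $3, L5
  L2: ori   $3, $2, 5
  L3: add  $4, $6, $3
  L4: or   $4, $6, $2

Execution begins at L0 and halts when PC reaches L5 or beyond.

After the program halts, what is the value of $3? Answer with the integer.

#0 or   $1, $1, $0 ; 0/4/2/10/6/12/0
#1 bne  $2, $3, L5 ; 0/4/2/10/6/12/0 ; →target
#2 ori   $3, $2, 5 ; 0/4/2/7/6/12/0

7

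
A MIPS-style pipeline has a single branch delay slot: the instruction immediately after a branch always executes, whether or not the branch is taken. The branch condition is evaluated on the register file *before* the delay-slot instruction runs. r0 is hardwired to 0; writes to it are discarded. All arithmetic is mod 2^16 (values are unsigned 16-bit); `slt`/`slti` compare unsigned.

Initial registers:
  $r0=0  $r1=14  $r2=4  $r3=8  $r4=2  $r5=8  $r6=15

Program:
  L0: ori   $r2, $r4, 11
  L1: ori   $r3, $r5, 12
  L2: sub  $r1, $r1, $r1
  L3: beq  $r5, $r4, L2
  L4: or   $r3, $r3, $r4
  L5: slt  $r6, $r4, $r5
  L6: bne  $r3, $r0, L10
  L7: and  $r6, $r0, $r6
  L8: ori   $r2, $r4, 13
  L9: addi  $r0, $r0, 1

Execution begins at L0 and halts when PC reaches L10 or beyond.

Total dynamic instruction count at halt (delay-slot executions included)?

  step pc=0: ori   $r2, $r4, 11  regs=(0,14,11,8,2,8,15)
  step pc=1: ori   $r3, $r5, 12  regs=(0,14,11,12,2,8,15)
  step pc=2: sub  $r1, $r1, $r1  regs=(0,0,11,12,2,8,15)
  step pc=3: beq  $r5, $r4, L2  cond=F  regs=(0,0,11,12,2,8,15)
  step pc=4: or   $r3, $r3, $r4  regs=(0,0,11,14,2,8,15)
  step pc=5: slt  $r6, $r4, $r5  regs=(0,0,11,14,2,8,1)
  step pc=6: bne  $r3, $r0, L10  cond=T  regs=(0,0,11,14,2,8,1)
  step pc=7: and  $r6, $r0, $r6  regs=(0,0,11,14,2,8,0)

8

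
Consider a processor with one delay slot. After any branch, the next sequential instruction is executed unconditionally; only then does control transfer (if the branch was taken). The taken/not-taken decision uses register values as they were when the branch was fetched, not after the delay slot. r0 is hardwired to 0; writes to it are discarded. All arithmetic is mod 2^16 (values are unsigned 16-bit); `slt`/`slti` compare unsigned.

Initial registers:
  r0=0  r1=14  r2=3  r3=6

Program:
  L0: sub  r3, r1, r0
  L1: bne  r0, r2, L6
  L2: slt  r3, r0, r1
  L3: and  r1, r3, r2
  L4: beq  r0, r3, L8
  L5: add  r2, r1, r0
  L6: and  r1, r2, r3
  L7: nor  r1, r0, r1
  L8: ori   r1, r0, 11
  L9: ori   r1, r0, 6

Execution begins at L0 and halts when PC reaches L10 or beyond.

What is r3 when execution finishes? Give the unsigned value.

[0] sub  r3, r1, r0  →  {r0:0, r1:14, r2:3, r3:14}
[1] bne  r0, r2, L6  →  {r0:0, r1:14, r2:3, r3:14}  ⟨branch taken⟩
[2] slt  r3, r0, r1  →  {r0:0, r1:14, r2:3, r3:1}
[6] and  r1, r2, r3  →  {r0:0, r1:1, r2:3, r3:1}
[7] nor  r1, r0, r1  →  {r0:0, r1:65534, r2:3, r3:1}
[8] ori   r1, r0, 11  →  {r0:0, r1:11, r2:3, r3:1}
[9] ori   r1, r0, 6  →  {r0:0, r1:6, r2:3, r3:1}

1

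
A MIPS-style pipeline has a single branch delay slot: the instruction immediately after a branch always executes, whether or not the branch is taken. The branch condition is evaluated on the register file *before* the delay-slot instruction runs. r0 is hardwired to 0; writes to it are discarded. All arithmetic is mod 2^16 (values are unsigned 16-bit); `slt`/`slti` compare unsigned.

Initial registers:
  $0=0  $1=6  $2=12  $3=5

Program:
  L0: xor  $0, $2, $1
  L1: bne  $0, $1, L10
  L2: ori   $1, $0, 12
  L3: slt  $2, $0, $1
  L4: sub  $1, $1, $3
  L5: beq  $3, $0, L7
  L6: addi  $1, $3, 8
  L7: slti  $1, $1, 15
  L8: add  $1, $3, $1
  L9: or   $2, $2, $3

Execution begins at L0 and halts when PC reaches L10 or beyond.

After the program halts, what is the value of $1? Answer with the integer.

[0] xor  $0, $2, $1  →  {$0:0, $1:6, $2:12, $3:5}
[1] bne  $0, $1, L10  →  {$0:0, $1:6, $2:12, $3:5}  ⟨branch taken⟩
[2] ori   $1, $0, 12  →  {$0:0, $1:12, $2:12, $3:5}

12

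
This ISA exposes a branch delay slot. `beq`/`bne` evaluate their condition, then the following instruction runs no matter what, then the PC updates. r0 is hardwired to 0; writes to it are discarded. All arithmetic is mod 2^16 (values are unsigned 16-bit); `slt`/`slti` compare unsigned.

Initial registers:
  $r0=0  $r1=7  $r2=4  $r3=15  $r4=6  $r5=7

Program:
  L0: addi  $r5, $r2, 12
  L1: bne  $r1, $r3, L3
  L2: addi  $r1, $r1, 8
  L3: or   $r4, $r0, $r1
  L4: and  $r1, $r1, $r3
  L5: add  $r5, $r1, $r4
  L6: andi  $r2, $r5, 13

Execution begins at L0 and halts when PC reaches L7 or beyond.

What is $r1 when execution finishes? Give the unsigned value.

  step pc=0: addi  $r5, $r2, 12  regs=(0,7,4,15,6,16)
  step pc=1: bne  $r1, $r3, L3  cond=T  regs=(0,7,4,15,6,16)
  step pc=2: addi  $r1, $r1, 8  regs=(0,15,4,15,6,16)
  step pc=3: or   $r4, $r0, $r1  regs=(0,15,4,15,15,16)
  step pc=4: and  $r1, $r1, $r3  regs=(0,15,4,15,15,16)
  step pc=5: add  $r5, $r1, $r4  regs=(0,15,4,15,15,30)
  step pc=6: andi  $r2, $r5, 13  regs=(0,15,12,15,15,30)

15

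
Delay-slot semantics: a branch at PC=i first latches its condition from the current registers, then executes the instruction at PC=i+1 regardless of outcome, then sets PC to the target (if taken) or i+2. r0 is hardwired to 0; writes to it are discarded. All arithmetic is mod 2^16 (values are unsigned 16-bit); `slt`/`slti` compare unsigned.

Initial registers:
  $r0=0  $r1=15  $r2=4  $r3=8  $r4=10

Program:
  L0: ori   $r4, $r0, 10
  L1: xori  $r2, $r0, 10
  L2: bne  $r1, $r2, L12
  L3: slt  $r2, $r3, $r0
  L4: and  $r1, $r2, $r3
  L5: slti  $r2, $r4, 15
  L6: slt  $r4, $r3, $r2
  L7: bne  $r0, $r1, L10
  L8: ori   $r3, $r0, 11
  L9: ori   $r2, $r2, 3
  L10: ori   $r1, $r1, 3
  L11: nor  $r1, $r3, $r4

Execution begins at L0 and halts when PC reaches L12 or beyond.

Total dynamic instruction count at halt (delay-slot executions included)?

  step pc=0: ori   $r4, $r0, 10  regs=(0,15,4,8,10)
  step pc=1: xori  $r2, $r0, 10  regs=(0,15,10,8,10)
  step pc=2: bne  $r1, $r2, L12  cond=T  regs=(0,15,10,8,10)
  step pc=3: slt  $r2, $r3, $r0  regs=(0,15,0,8,10)

4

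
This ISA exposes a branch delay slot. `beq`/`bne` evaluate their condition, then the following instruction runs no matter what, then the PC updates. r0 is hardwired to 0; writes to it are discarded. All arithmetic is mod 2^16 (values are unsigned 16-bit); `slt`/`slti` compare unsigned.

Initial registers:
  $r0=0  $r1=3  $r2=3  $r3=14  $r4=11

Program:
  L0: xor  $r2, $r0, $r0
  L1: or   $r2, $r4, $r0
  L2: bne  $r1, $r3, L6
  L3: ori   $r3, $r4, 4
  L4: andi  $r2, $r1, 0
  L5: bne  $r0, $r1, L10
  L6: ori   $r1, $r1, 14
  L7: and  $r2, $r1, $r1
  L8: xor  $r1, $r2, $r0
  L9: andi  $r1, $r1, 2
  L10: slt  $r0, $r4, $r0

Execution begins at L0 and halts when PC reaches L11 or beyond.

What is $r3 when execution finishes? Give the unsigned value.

15

[0] xor  $r2, $r0, $r0  →  {$r0:0, $r1:3, $r2:0, $r3:14, $r4:11}
[1] or   $r2, $r4, $r0  →  {$r0:0, $r1:3, $r2:11, $r3:14, $r4:11}
[2] bne  $r1, $r3, L6  →  {$r0:0, $r1:3, $r2:11, $r3:14, $r4:11}  ⟨branch taken⟩
[3] ori   $r3, $r4, 4  →  {$r0:0, $r1:3, $r2:11, $r3:15, $r4:11}
[6] ori   $r1, $r1, 14  →  {$r0:0, $r1:15, $r2:11, $r3:15, $r4:11}
[7] and  $r2, $r1, $r1  →  {$r0:0, $r1:15, $r2:15, $r3:15, $r4:11}
[8] xor  $r1, $r2, $r0  →  {$r0:0, $r1:15, $r2:15, $r3:15, $r4:11}
[9] andi  $r1, $r1, 2  →  {$r0:0, $r1:2, $r2:15, $r3:15, $r4:11}
[10] slt  $r0, $r4, $r0  →  {$r0:0, $r1:2, $r2:15, $r3:15, $r4:11}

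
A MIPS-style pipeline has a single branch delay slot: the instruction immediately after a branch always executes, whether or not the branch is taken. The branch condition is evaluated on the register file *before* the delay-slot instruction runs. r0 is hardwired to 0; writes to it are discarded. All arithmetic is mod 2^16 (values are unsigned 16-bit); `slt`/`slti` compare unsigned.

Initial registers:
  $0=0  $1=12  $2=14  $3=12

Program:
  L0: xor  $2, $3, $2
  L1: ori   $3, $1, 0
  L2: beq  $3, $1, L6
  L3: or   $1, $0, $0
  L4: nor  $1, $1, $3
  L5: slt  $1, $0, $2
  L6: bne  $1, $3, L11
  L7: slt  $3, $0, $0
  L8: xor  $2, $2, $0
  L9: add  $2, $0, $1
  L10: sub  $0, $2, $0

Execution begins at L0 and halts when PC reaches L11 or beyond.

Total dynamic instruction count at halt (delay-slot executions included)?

  step pc=0: xor  $2, $3, $2  regs=(0,12,2,12)
  step pc=1: ori   $3, $1, 0  regs=(0,12,2,12)
  step pc=2: beq  $3, $1, L6  cond=T  regs=(0,12,2,12)
  step pc=3: or   $1, $0, $0  regs=(0,0,2,12)
  step pc=6: bne  $1, $3, L11  cond=T  regs=(0,0,2,12)
  step pc=7: slt  $3, $0, $0  regs=(0,0,2,0)

6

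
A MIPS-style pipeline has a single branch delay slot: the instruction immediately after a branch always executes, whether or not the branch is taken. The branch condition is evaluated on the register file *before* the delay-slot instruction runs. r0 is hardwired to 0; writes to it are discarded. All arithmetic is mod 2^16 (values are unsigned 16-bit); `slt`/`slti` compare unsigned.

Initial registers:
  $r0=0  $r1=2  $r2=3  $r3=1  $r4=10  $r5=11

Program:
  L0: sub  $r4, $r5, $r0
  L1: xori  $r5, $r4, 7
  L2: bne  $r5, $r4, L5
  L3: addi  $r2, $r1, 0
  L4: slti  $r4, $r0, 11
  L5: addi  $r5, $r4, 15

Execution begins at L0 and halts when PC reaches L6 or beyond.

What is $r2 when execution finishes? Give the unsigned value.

2

#0 sub  $r4, $r5, $r0 ; 0/2/3/1/11/11
#1 xori  $r5, $r4, 7 ; 0/2/3/1/11/12
#2 bne  $r5, $r4, L5 ; 0/2/3/1/11/12 ; →target
#3 addi  $r2, $r1, 0 ; 0/2/2/1/11/12
#5 addi  $r5, $r4, 15 ; 0/2/2/1/11/26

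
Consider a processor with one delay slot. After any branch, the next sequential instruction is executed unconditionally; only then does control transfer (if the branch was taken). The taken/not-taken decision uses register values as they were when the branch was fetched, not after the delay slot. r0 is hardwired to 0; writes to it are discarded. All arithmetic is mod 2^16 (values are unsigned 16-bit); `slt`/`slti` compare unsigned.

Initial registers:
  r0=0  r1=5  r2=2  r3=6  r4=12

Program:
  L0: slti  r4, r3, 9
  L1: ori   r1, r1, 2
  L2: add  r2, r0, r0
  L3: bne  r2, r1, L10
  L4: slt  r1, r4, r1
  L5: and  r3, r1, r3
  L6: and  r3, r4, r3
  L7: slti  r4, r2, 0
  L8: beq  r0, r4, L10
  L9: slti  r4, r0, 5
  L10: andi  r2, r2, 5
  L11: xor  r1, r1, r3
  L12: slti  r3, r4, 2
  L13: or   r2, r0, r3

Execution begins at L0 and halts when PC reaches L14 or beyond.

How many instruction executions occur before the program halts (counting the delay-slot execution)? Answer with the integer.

PC=0  slti  r4, r3, 9        | r0=0 r1=5 r2=2 r3=6 r4=1
PC=1  ori   r1, r1, 2        | r0=0 r1=7 r2=2 r3=6 r4=1
PC=2  add  r2, r0, r0        | r0=0 r1=7 r2=0 r3=6 r4=1
PC=3  bne  r2, r1, L10       | r0=0 r1=7 r2=0 r3=6 r4=1  [TAKEN]
PC=4  slt  r1, r4, r1        | r0=0 r1=1 r2=0 r3=6 r4=1
PC=10 andi  r2, r2, 5        | r0=0 r1=1 r2=0 r3=6 r4=1
PC=11 xor  r1, r1, r3        | r0=0 r1=7 r2=0 r3=6 r4=1
PC=12 slti  r3, r4, 2        | r0=0 r1=7 r2=0 r3=1 r4=1
PC=13 or   r2, r0, r3        | r0=0 r1=7 r2=1 r3=1 r4=1

9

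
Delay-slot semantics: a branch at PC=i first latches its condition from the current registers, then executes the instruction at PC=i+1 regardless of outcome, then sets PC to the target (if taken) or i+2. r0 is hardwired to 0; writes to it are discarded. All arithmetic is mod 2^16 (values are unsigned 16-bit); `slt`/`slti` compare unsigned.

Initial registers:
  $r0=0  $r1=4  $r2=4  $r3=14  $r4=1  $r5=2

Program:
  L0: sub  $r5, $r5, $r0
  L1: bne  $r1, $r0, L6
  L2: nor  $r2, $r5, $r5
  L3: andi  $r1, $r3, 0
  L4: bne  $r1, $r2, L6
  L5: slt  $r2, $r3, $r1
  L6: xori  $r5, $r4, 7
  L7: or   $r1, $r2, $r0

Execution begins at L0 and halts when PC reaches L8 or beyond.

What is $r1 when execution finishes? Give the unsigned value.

65533

[0] sub  $r5, $r5, $r0  →  {$r0:0, $r1:4, $r2:4, $r3:14, $r4:1, $r5:2}
[1] bne  $r1, $r0, L6  →  {$r0:0, $r1:4, $r2:4, $r3:14, $r4:1, $r5:2}  ⟨branch taken⟩
[2] nor  $r2, $r5, $r5  →  {$r0:0, $r1:4, $r2:65533, $r3:14, $r4:1, $r5:2}
[6] xori  $r5, $r4, 7  →  {$r0:0, $r1:4, $r2:65533, $r3:14, $r4:1, $r5:6}
[7] or   $r1, $r2, $r0  →  {$r0:0, $r1:65533, $r2:65533, $r3:14, $r4:1, $r5:6}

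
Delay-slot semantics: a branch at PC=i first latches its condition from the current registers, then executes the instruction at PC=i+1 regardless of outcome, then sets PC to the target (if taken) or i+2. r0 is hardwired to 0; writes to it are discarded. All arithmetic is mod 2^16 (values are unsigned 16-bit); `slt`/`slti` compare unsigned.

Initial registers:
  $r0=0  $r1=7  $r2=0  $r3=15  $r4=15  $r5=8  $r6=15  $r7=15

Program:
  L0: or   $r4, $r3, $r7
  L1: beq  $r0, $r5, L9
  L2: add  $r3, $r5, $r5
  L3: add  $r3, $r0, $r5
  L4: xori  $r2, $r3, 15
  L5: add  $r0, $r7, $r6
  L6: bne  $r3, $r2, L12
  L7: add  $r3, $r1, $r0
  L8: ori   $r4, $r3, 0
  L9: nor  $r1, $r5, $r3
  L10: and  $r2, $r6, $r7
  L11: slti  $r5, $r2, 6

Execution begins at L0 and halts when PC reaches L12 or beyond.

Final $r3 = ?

[0] or   $r4, $r3, $r7  →  {$r0:0, $r1:7, $r2:0, $r3:15, $r4:15, $r5:8, $r6:15, $r7:15}
[1] beq  $r0, $r5, L9  →  {$r0:0, $r1:7, $r2:0, $r3:15, $r4:15, $r5:8, $r6:15, $r7:15}  ⟨branch fallthrough⟩
[2] add  $r3, $r5, $r5  →  {$r0:0, $r1:7, $r2:0, $r3:16, $r4:15, $r5:8, $r6:15, $r7:15}
[3] add  $r3, $r0, $r5  →  {$r0:0, $r1:7, $r2:0, $r3:8, $r4:15, $r5:8, $r6:15, $r7:15}
[4] xori  $r2, $r3, 15  →  {$r0:0, $r1:7, $r2:7, $r3:8, $r4:15, $r5:8, $r6:15, $r7:15}
[5] add  $r0, $r7, $r6  →  {$r0:0, $r1:7, $r2:7, $r3:8, $r4:15, $r5:8, $r6:15, $r7:15}
[6] bne  $r3, $r2, L12  →  {$r0:0, $r1:7, $r2:7, $r3:8, $r4:15, $r5:8, $r6:15, $r7:15}  ⟨branch taken⟩
[7] add  $r3, $r1, $r0  →  {$r0:0, $r1:7, $r2:7, $r3:7, $r4:15, $r5:8, $r6:15, $r7:15}

7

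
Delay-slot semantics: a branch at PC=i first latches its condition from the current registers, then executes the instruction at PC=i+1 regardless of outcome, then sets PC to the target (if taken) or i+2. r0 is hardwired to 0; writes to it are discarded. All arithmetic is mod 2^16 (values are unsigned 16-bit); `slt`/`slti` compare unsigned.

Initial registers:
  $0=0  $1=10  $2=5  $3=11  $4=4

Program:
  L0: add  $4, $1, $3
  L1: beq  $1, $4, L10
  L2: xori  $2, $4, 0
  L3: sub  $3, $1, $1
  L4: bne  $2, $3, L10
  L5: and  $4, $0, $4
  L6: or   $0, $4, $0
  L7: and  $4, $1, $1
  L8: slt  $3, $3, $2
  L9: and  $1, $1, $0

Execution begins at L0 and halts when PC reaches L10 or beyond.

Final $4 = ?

0

PC=0  add  $4, $1, $3        | $0=0 $1=10 $2=5 $3=11 $4=21
PC=1  beq  $1, $4, L10       | $0=0 $1=10 $2=5 $3=11 $4=21  [not taken]
PC=2  xori  $2, $4, 0        | $0=0 $1=10 $2=21 $3=11 $4=21
PC=3  sub  $3, $1, $1        | $0=0 $1=10 $2=21 $3=0 $4=21
PC=4  bne  $2, $3, L10       | $0=0 $1=10 $2=21 $3=0 $4=21  [TAKEN]
PC=5  and  $4, $0, $4        | $0=0 $1=10 $2=21 $3=0 $4=0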